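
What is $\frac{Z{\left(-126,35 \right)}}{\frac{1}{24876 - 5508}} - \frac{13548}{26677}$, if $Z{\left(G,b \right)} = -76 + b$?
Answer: $- \frac{21183899124}{26677} \approx -7.9409 \cdot 10^{5}$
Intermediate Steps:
$\frac{Z{\left(-126,35 \right)}}{\frac{1}{24876 - 5508}} - \frac{13548}{26677} = \frac{-76 + 35}{\frac{1}{24876 - 5508}} - \frac{13548}{26677} = - \frac{41}{\frac{1}{19368}} - \frac{13548}{26677} = - 41 \frac{1}{\frac{1}{19368}} - \frac{13548}{26677} = \left(-41\right) 19368 - \frac{13548}{26677} = -794088 - \frac{13548}{26677} = - \frac{21183899124}{26677}$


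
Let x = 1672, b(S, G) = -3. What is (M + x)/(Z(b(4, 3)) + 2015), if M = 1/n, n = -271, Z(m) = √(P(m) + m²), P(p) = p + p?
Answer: 913018665/1100320162 - 453111*√3/1100320162 ≈ 0.82906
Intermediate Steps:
P(p) = 2*p
Z(m) = √(m² + 2*m) (Z(m) = √(2*m + m²) = √(m² + 2*m))
M = -1/271 (M = 1/(-271) = -1/271 ≈ -0.0036900)
(M + x)/(Z(b(4, 3)) + 2015) = (-1/271 + 1672)/(√(-3*(2 - 3)) + 2015) = 453111/(271*(√(-3*(-1)) + 2015)) = 453111/(271*(√3 + 2015)) = 453111/(271*(2015 + √3))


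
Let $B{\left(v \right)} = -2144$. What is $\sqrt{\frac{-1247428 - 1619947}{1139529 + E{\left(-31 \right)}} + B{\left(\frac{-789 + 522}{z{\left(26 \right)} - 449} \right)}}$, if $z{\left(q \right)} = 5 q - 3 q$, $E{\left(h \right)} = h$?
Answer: $\frac{9 i \sqrt{34409337922646}}{1139498} \approx 46.331 i$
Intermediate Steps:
$z{\left(q \right)} = 2 q$
$\sqrt{\frac{-1247428 - 1619947}{1139529 + E{\left(-31 \right)}} + B{\left(\frac{-789 + 522}{z{\left(26 \right)} - 449} \right)}} = \sqrt{\frac{-1247428 - 1619947}{1139529 - 31} - 2144} = \sqrt{- \frac{2867375}{1139498} - 2144} = \sqrt{- \frac{2445951087}{1139498}} = \frac{9 i \sqrt{34409337922646}}{1139498}$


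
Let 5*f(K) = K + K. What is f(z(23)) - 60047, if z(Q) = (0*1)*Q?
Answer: -60047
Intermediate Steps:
z(Q) = 0 (z(Q) = 0*Q = 0)
f(K) = 2*K/5 (f(K) = (K + K)/5 = (2*K)/5 = 2*K/5)
f(z(23)) - 60047 = (⅖)*0 - 60047 = 0 - 60047 = -60047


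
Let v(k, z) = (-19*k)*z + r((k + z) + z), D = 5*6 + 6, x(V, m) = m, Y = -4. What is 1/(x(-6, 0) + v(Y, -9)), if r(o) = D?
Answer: -1/648 ≈ -0.0015432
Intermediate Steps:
D = 36 (D = 30 + 6 = 36)
r(o) = 36
v(k, z) = 36 - 19*k*z (v(k, z) = (-19*k)*z + 36 = -19*k*z + 36 = 36 - 19*k*z)
1/(x(-6, 0) + v(Y, -9)) = 1/(0 + (36 - 19*(-4)*(-9))) = 1/(0 + (36 - 684)) = 1/(0 - 648) = 1/(-648) = -1/648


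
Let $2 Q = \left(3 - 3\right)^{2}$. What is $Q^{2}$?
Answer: $0$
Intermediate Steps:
$Q = 0$ ($Q = \frac{\left(3 - 3\right)^{2}}{2} = \frac{0^{2}}{2} = \frac{1}{2} \cdot 0 = 0$)
$Q^{2} = 0^{2} = 0$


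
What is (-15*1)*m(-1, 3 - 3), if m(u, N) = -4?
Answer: 60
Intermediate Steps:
(-15*1)*m(-1, 3 - 3) = -15*1*(-4) = -15*(-4) = 60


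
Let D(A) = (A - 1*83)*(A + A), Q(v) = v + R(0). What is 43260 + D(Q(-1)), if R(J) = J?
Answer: 43428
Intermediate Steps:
Q(v) = v (Q(v) = v + 0 = v)
D(A) = 2*A*(-83 + A) (D(A) = (A - 83)*(2*A) = (-83 + A)*(2*A) = 2*A*(-83 + A))
43260 + D(Q(-1)) = 43260 + 2*(-1)*(-83 - 1) = 43260 + 2*(-1)*(-84) = 43260 + 168 = 43428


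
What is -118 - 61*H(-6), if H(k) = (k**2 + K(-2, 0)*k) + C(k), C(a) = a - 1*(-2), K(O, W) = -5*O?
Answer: 1590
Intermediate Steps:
C(a) = 2 + a (C(a) = a + 2 = 2 + a)
H(k) = 2 + k**2 + 11*k (H(k) = (k**2 + (-5*(-2))*k) + (2 + k) = (k**2 + 10*k) + (2 + k) = 2 + k**2 + 11*k)
-118 - 61*H(-6) = -118 - 61*(2 + (-6)**2 + 11*(-6)) = -118 - 61*(2 + 36 - 66) = -118 - 61*(-28) = -118 + 1708 = 1590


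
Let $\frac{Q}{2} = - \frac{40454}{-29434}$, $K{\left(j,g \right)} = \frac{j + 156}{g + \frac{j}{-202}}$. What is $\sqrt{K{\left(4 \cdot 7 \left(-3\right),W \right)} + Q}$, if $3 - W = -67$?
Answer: $\frac{\sqrt{645553377778267}}{13083413} \approx 1.942$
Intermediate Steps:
$W = 70$ ($W = 3 - -67 = 3 + 67 = 70$)
$K{\left(j,g \right)} = \frac{156 + j}{g - \frac{j}{202}}$ ($K{\left(j,g \right)} = \frac{156 + j}{g + j \left(- \frac{1}{202}\right)} = \frac{156 + j}{g - \frac{j}{202}}$)
$Q = \frac{40454}{14717}$ ($Q = 2 \left(- \frac{40454}{-29434}\right) = 2 \left(\left(-40454\right) \left(- \frac{1}{29434}\right)\right) = 2 \cdot \frac{20227}{14717} = \frac{40454}{14717} \approx 2.7488$)
$\sqrt{K{\left(4 \cdot 7 \left(-3\right),W \right)} + Q} = \sqrt{\frac{202 \left(156 + 4 \cdot 7 \left(-3\right)\right)}{- 4 \cdot 7 \left(-3\right) + 202 \cdot 70} + \frac{40454}{14717}} = \sqrt{\frac{202 \left(156 + 28 \left(-3\right)\right)}{- 28 \left(-3\right) + 14140} + \frac{40454}{14717}} = \sqrt{\frac{202 \left(156 - 84\right)}{\left(-1\right) \left(-84\right) + 14140} + \frac{40454}{14717}} = \sqrt{202 \frac{1}{84 + 14140} \cdot 72 + \frac{40454}{14717}} = \sqrt{202 \cdot \frac{1}{14224} \cdot 72 + \frac{40454}{14717}} = \sqrt{\frac{909}{889} + \frac{40454}{14717}} = \sqrt{\frac{49341359}{13083413}} = \frac{\sqrt{645553377778267}}{13083413}$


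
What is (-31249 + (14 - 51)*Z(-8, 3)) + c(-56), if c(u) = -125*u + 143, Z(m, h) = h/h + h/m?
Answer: -193033/8 ≈ -24129.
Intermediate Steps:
Z(m, h) = 1 + h/m
c(u) = 143 - 125*u
(-31249 + (14 - 51)*Z(-8, 3)) + c(-56) = (-31249 + (14 - 51)*((3 - 8)/(-8))) + (143 - 125*(-56)) = (-31249 - (-37)*(-5)/8) + (143 + 7000) = (-31249 - 37*5/8) + 7143 = (-31249 - 185/8) + 7143 = -250177/8 + 7143 = -193033/8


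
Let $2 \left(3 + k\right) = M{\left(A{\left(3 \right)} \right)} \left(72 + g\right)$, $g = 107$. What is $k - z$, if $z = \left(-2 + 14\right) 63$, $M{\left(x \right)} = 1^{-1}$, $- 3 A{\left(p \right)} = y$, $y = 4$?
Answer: $- \frac{1339}{2} \approx -669.5$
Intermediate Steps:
$A{\left(p \right)} = - \frac{4}{3}$ ($A{\left(p \right)} = \left(- \frac{1}{3}\right) 4 = - \frac{4}{3}$)
$M{\left(x \right)} = 1$
$k = \frac{173}{2}$ ($k = -3 + \frac{1 \left(72 + 107\right)}{2} = -3 + \frac{1 \cdot 179}{2} = -3 + \frac{1}{2} \cdot 179 = -3 + \frac{179}{2} = \frac{173}{2} \approx 86.5$)
$z = 756$ ($z = 12 \cdot 63 = 756$)
$k - z = \frac{173}{2} - 756 = - \frac{1339}{2}$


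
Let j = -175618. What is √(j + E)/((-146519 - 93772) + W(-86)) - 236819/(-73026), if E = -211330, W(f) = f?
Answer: 236819/73026 - 2*I*√96737/240377 ≈ 3.2429 - 0.0025878*I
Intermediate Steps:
√(j + E)/((-146519 - 93772) + W(-86)) - 236819/(-73026) = √(-175618 - 211330)/((-146519 - 93772) - 86) - 236819/(-73026) = √(-386948)/(-240291 - 86) - 236819*(-1/73026) = (2*I*√96737)/(-240377) + 236819/73026 = (2*I*√96737)*(-1/240377) + 236819/73026 = -2*I*√96737/240377 + 236819/73026 = 236819/73026 - 2*I*√96737/240377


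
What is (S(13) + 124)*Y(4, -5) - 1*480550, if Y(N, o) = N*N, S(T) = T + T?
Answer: -478150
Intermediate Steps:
S(T) = 2*T
Y(N, o) = N²
(S(13) + 124)*Y(4, -5) - 1*480550 = (2*13 + 124)*4² - 1*480550 = (26 + 124)*16 - 480550 = 150*16 - 480550 = 2400 - 480550 = -478150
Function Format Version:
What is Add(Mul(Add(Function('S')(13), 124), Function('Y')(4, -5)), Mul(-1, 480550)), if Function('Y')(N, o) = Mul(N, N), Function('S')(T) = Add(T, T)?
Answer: -478150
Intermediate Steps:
Function('S')(T) = Mul(2, T)
Function('Y')(N, o) = Pow(N, 2)
Add(Mul(Add(Function('S')(13), 124), Function('Y')(4, -5)), Mul(-1, 480550)) = Add(Mul(Add(Mul(2, 13), 124), Pow(4, 2)), Mul(-1, 480550)) = Add(Mul(Add(26, 124), 16), -480550) = Add(Mul(150, 16), -480550) = Add(2400, -480550) = -478150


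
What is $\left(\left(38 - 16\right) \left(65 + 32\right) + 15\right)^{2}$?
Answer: $4618201$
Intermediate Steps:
$\left(\left(38 - 16\right) \left(65 + 32\right) + 15\right)^{2} = \left(\left(38 + \left(-18 + 2\right)\right) 97 + 15\right)^{2} = \left(\left(38 - 16\right) 97 + 15\right)^{2} = \left(22 \cdot 97 + 15\right)^{2} = \left(2134 + 15\right)^{2} = 2149^{2} = 4618201$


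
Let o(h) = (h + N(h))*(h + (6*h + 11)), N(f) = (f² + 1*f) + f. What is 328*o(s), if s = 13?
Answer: 6958848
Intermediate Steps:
N(f) = f² + 2*f (N(f) = (f² + f) + f = (f + f²) + f = f² + 2*f)
o(h) = (11 + 7*h)*(h + h*(2 + h)) (o(h) = (h + h*(2 + h))*(h + (6*h + 11)) = (h + h*(2 + h))*(h + (11 + 6*h)) = (h + h*(2 + h))*(11 + 7*h) = (11 + 7*h)*(h + h*(2 + h)))
328*o(s) = 328*(13*(33 + 7*13² + 32*13)) = 328*(13*(33 + 7*169 + 416)) = 328*(13*(33 + 1183 + 416)) = 328*(13*1632) = 328*21216 = 6958848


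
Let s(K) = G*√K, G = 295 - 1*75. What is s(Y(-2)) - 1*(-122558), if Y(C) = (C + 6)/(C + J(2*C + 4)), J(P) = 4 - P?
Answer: 122558 + 220*√2 ≈ 1.2287e+5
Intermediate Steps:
Y(C) = -(6 + C)/C (Y(C) = (C + 6)/(C + (4 - (2*C + 4))) = (6 + C)/(C + (4 - (4 + 2*C))) = (6 + C)/(C + (4 + (-4 - 2*C))) = (6 + C)/(C - 2*C) = (6 + C)/((-C)) = (6 + C)*(-1/C) = -(6 + C)/C)
G = 220 (G = 295 - 75 = 220)
s(K) = 220*√K
s(Y(-2)) - 1*(-122558) = 220*√((-6 - 1*(-2))/(-2)) - 1*(-122558) = 220*√(-(-6 + 2)/2) + 122558 = 220*√(-½*(-4)) + 122558 = 220*√2 + 122558 = 122558 + 220*√2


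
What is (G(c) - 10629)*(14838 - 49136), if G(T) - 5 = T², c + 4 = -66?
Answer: 196321752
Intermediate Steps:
c = -70 (c = -4 - 66 = -70)
G(T) = 5 + T²
(G(c) - 10629)*(14838 - 49136) = ((5 + (-70)²) - 10629)*(14838 - 49136) = ((5 + 4900) - 10629)*(-34298) = (4905 - 10629)*(-34298) = -5724*(-34298) = 196321752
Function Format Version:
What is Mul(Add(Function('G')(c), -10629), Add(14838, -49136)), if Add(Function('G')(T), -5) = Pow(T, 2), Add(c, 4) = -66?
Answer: 196321752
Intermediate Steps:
c = -70 (c = Add(-4, -66) = -70)
Function('G')(T) = Add(5, Pow(T, 2))
Mul(Add(Function('G')(c), -10629), Add(14838, -49136)) = Mul(Add(Add(5, Pow(-70, 2)), -10629), Add(14838, -49136)) = Mul(Add(Add(5, 4900), -10629), -34298) = Mul(Add(4905, -10629), -34298) = Mul(-5724, -34298) = 196321752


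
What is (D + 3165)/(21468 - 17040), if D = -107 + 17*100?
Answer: 793/738 ≈ 1.0745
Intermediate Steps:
D = 1593 (D = -107 + 1700 = 1593)
(D + 3165)/(21468 - 17040) = (1593 + 3165)/(21468 - 17040) = 4758/4428 = 4758*(1/4428) = 793/738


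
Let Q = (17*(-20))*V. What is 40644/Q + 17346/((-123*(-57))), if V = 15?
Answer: -5458069/993225 ≈ -5.4953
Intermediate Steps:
Q = -5100 (Q = (17*(-20))*15 = -340*15 = -5100)
40644/Q + 17346/((-123*(-57))) = 40644/(-5100) + 17346/((-123*(-57))) = 40644*(-1/5100) + 17346/7011 = -3387/425 + 17346*(1/7011) = -3387/425 + 5782/2337 = -5458069/993225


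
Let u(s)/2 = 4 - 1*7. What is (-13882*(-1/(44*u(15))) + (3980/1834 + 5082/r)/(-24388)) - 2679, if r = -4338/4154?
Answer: -44163812893435/16169024508 ≈ -2731.4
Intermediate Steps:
r = -2169/2077 (r = -4338*1/4154 = -2169/2077 ≈ -1.0443)
u(s) = -6 (u(s) = 2*(4 - 1*7) = 2*(4 - 7) = 2*(-3) = -6)
(-13882*(-1/(44*u(15))) + (3980/1834 + 5082/r)/(-24388)) - 2679 = (-13882/((-44*(-6))) + (3980/1834 + 5082/(-2169/2077))/(-24388)) - 2679 = (-13882/264 + (3980*(1/1834) + 5082*(-2077/2169))*(-1/24388)) - 2679 = (-13882*1/264 + (1990/917 - 3518438/723)*(-1/24388)) - 2679 = (-631/12 - 3224968876/662991*(-1/24388)) - 2679 = (-631/12 + 806242219/4042256127) - 2679 = -846996236503/16169024508 - 2679 = -44163812893435/16169024508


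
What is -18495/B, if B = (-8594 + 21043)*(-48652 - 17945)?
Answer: 6165/276355351 ≈ 2.2308e-5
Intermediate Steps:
B = -829066053 (B = 12449*(-66597) = -829066053)
-18495/B = -18495/(-829066053) = -18495*(-1/829066053) = 6165/276355351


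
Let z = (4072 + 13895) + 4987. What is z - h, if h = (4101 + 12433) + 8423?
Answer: -2003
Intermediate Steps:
h = 24957 (h = 16534 + 8423 = 24957)
z = 22954 (z = 17967 + 4987 = 22954)
z - h = 22954 - 1*24957 = 22954 - 24957 = -2003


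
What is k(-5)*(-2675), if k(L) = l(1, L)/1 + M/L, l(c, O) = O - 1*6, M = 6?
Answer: 32635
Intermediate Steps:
l(c, O) = -6 + O (l(c, O) = O - 6 = -6 + O)
k(L) = -6 + L + 6/L (k(L) = (-6 + L)/1 + 6/L = (-6 + L)*1 + 6/L = (-6 + L) + 6/L = -6 + L + 6/L)
k(-5)*(-2675) = (-6 - 5 + 6/(-5))*(-2675) = (-6 - 5 + 6*(-1/5))*(-2675) = (-6 - 5 - 6/5)*(-2675) = -61/5*(-2675) = 32635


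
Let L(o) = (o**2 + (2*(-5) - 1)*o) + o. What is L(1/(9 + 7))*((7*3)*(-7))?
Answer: 23373/256 ≈ 91.301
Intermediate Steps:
L(o) = o**2 - 10*o (L(o) = (o**2 + (-10 - 1)*o) + o = (o**2 - 11*o) + o = o**2 - 10*o)
L(1/(9 + 7))*((7*3)*(-7)) = ((-10 + 1/(9 + 7))/(9 + 7))*((7*3)*(-7)) = ((-10 + 1/16)/16)*(21*(-7)) = ((-10 + 1/16)/16)*(-147) = ((1/16)*(-159/16))*(-147) = -159/256*(-147) = 23373/256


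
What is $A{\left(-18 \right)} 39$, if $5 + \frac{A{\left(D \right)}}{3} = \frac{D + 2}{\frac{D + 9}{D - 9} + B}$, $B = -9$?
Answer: $-369$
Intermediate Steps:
$A{\left(D \right)} = -15 + \frac{3 \left(2 + D\right)}{-9 + \frac{9 + D}{-9 + D}}$ ($A{\left(D \right)} = -15 + 3 \frac{D + 2}{\frac{D + 9}{D - 9} - 9} = -15 + 3 \frac{2 + D}{\frac{9 + D}{-9 + D} - 9} = -15 + 3 \frac{2 + D}{-9 + \frac{9 + D}{-9 + D}} = -15 + \frac{3 \left(2 + D\right)}{-9 + \frac{9 + D}{-9 + D}}$)
$A{\left(-18 \right)} 39 = \frac{3 \left(468 - \left(-18\right)^{2} - -594\right)}{2 \left(-45 + 4 \left(-18\right)\right)} 39 = \frac{3 \left(468 - 324 + 594\right)}{2 \left(-45 - 72\right)} 39 = \frac{3 \left(468 - 324 + 594\right)}{2 \left(-117\right)} 39 = \frac{3}{2} \left(- \frac{1}{117}\right) 738 \cdot 39 = \left(- \frac{123}{13}\right) 39 = -369$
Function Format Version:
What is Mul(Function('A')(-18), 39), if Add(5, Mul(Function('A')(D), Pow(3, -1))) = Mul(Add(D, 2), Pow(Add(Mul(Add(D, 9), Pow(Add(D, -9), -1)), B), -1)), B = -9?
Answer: -369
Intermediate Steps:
Function('A')(D) = Add(-15, Mul(3, Pow(Add(-9, Mul(Pow(Add(-9, D), -1), Add(9, D))), -1), Add(2, D))) (Function('A')(D) = Add(-15, Mul(3, Mul(Add(D, 2), Pow(Add(Mul(Add(D, 9), Pow(Add(D, -9), -1)), -9), -1)))) = Add(-15, Mul(3, Mul(Add(2, D), Pow(Add(Mul(Add(9, D), Pow(Add(-9, D), -1)), -9), -1)))) = Add(-15, Mul(3, Mul(Add(2, D), Pow(Add(Mul(Pow(Add(-9, D), -1), Add(9, D)), -9), -1)))) = Add(-15, Mul(3, Mul(Add(2, D), Pow(Add(-9, Mul(Pow(Add(-9, D), -1), Add(9, D))), -1)))) = Add(-15, Mul(3, Mul(Pow(Add(-9, Mul(Pow(Add(-9, D), -1), Add(9, D))), -1), Add(2, D)))) = Add(-15, Mul(3, Pow(Add(-9, Mul(Pow(Add(-9, D), -1), Add(9, D))), -1), Add(2, D))))
Mul(Function('A')(-18), 39) = Mul(Mul(Rational(3, 2), Pow(Add(-45, Mul(4, -18)), -1), Add(468, Mul(-1, Pow(-18, 2)), Mul(-33, -18))), 39) = Mul(Mul(Rational(3, 2), Pow(Add(-45, -72), -1), Add(468, Mul(-1, 324), 594)), 39) = Mul(Mul(Rational(3, 2), Pow(-117, -1), Add(468, -324, 594)), 39) = Mul(Mul(Rational(3, 2), Rational(-1, 117), 738), 39) = Mul(Rational(-123, 13), 39) = -369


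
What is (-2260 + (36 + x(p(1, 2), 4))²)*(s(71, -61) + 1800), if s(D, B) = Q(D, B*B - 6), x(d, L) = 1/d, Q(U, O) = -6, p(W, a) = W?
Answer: -1598454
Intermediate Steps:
s(D, B) = -6
(-2260 + (36 + x(p(1, 2), 4))²)*(s(71, -61) + 1800) = (-2260 + (36 + 1/1)²)*(-6 + 1800) = (-2260 + (36 + 1)²)*1794 = (-2260 + 37²)*1794 = (-2260 + 1369)*1794 = -891*1794 = -1598454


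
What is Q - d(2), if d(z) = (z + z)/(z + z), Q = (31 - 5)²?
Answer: 675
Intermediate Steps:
Q = 676 (Q = 26² = 676)
d(z) = 1 (d(z) = (2*z)/((2*z)) = (2*z)*(1/(2*z)) = 1)
Q - d(2) = 676 - 1*1 = 676 - 1 = 675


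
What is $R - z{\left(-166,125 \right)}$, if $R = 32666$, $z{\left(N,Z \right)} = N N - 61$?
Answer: $5171$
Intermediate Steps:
$z{\left(N,Z \right)} = -61 + N^{2}$ ($z{\left(N,Z \right)} = N^{2} - 61 = -61 + N^{2}$)
$R - z{\left(-166,125 \right)} = 32666 - \left(-61 + \left(-166\right)^{2}\right) = 32666 - \left(-61 + 27556\right) = 32666 - 27495 = 5171$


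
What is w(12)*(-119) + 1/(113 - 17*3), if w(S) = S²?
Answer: -1062431/62 ≈ -17136.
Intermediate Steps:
w(12)*(-119) + 1/(113 - 17*3) = 12²*(-119) + 1/(113 - 17*3) = 144*(-119) + 1/(113 - 51) = -17136 + 1/62 = -1062431/62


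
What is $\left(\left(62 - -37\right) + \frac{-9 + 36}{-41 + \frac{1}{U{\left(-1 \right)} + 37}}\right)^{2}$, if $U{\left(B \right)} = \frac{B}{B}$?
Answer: $\frac{289442169}{29929} \approx 9671.0$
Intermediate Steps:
$U{\left(B \right)} = 1$
$\left(\left(62 - -37\right) + \frac{-9 + 36}{-41 + \frac{1}{U{\left(-1 \right)} + 37}}\right)^{2} = \left(\left(62 - -37\right) + \frac{-9 + 36}{-41 + \frac{1}{1 + 37}}\right)^{2} = \left(\left(62 + 37\right) + \frac{27}{-41 + \frac{1}{38}}\right)^{2} = \left(99 + \frac{27}{-41 + \frac{1}{38}}\right)^{2} = \left(99 + \frac{27}{- \frac{1557}{38}}\right)^{2} = \left(99 + 27 \left(- \frac{38}{1557}\right)\right)^{2} = \left(99 - \frac{114}{173}\right)^{2} = \left(\frac{17013}{173}\right)^{2} = \frac{289442169}{29929}$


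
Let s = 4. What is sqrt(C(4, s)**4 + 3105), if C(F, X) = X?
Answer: sqrt(3361) ≈ 57.974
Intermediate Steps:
sqrt(C(4, s)**4 + 3105) = sqrt(4**4 + 3105) = sqrt(256 + 3105) = sqrt(3361)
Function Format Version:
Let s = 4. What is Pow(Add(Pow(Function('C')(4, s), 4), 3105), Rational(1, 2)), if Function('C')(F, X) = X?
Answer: Pow(3361, Rational(1, 2)) ≈ 57.974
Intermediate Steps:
Pow(Add(Pow(Function('C')(4, s), 4), 3105), Rational(1, 2)) = Pow(Add(Pow(4, 4), 3105), Rational(1, 2)) = Pow(Add(256, 3105), Rational(1, 2)) = Pow(3361, Rational(1, 2))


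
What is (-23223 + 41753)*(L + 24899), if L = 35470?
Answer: 1118637570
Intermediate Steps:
(-23223 + 41753)*(L + 24899) = (-23223 + 41753)*(35470 + 24899) = 18530*60369 = 1118637570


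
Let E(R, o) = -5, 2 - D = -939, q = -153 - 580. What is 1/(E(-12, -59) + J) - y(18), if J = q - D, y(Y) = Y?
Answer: -30223/1679 ≈ -18.001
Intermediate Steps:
q = -733
D = 941 (D = 2 - 1*(-939) = 2 + 939 = 941)
J = -1674 (J = -733 - 1*941 = -733 - 941 = -1674)
1/(E(-12, -59) + J) - y(18) = 1/(-5 - 1674) - 1*18 = 1/(-1679) - 18 = -1/1679 - 18 = -30223/1679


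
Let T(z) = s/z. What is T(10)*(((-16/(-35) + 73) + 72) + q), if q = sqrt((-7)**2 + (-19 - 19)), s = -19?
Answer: -96729/350 - 19*sqrt(11)/10 ≈ -282.67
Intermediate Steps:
T(z) = -19/z
q = sqrt(11) (q = sqrt(49 - 38) = sqrt(11) ≈ 3.3166)
T(10)*(((-16/(-35) + 73) + 72) + q) = (-19/10)*(((-16/(-35) + 73) + 72) + sqrt(11)) = (-19*1/10)*(((-16*(-1/35) + 73) + 72) + sqrt(11)) = -19*(((16/35 + 73) + 72) + sqrt(11))/10 = -19*((2571/35 + 72) + sqrt(11))/10 = -19*(5091/35 + sqrt(11))/10 = -96729/350 - 19*sqrt(11)/10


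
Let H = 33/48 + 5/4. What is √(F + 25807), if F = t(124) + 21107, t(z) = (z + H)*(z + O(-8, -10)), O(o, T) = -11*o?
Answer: √294451/2 ≈ 271.32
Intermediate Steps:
H = 31/16 (H = 33*(1/48) + 5*(¼) = 11/16 + 5/4 = 31/16 ≈ 1.9375)
t(z) = (88 + z)*(31/16 + z) (t(z) = (z + 31/16)*(z - 11*(-8)) = (31/16 + z)*(z + 88) = (31/16 + z)*(88 + z) = (88 + z)*(31/16 + z))
F = 191223/4 (F = (341/2 + 124² + (1439/16)*124) + 21107 = (341/2 + 15376 + 44609/4) + 21107 = 106795/4 + 21107 = 191223/4 ≈ 47806.)
√(F + 25807) = √(191223/4 + 25807) = √(294451/4) = √294451/2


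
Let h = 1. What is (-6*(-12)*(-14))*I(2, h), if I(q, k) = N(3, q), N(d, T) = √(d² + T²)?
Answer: -1008*√13 ≈ -3634.4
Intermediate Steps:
N(d, T) = √(T² + d²)
I(q, k) = √(9 + q²) (I(q, k) = √(q² + 3²) = √(q² + 9) = √(9 + q²))
(-6*(-12)*(-14))*I(2, h) = (-6*(-12)*(-14))*√(9 + 2²) = (72*(-14))*√(9 + 4) = -1008*√13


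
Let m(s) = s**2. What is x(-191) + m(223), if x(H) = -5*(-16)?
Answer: 49809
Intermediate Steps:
x(H) = 80
x(-191) + m(223) = 80 + 223**2 = 80 + 49729 = 49809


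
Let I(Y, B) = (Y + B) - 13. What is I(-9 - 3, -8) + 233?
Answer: 200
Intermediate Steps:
I(Y, B) = -13 + B + Y (I(Y, B) = (B + Y) - 13 = -13 + B + Y)
I(-9 - 3, -8) + 233 = (-13 - 8 + (-9 - 3)) + 233 = (-13 - 8 - 12) + 233 = -33 + 233 = 200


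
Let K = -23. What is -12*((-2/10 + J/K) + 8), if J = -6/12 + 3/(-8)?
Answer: -21633/230 ≈ -94.057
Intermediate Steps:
J = -7/8 (J = -6*1/12 + 3*(-1/8) = -1/2 - 3/8 = -7/8 ≈ -0.87500)
-12*((-2/10 + J/K) + 8) = -12*((-2/10 - 7/8/(-23)) + 8) = -12*((-2*1/10 - 7/8*(-1/23)) + 8) = -12*((-1/5 + 7/184) + 8) = -12*(-149/920 + 8) = -12*7211/920 = -21633/230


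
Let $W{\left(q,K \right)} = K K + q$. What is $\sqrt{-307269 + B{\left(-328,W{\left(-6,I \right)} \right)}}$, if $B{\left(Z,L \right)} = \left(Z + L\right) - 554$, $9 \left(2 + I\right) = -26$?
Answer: $\frac{i \sqrt{24958781}}{9} \approx 555.1 i$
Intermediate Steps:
$I = - \frac{44}{9}$ ($I = -2 + \frac{1}{9} \left(-26\right) = -2 - \frac{26}{9} = - \frac{44}{9} \approx -4.8889$)
$W{\left(q,K \right)} = q + K^{2}$ ($W{\left(q,K \right)} = K^{2} + q = q + K^{2}$)
$B{\left(Z,L \right)} = -554 + L + Z$ ($B{\left(Z,L \right)} = \left(L + Z\right) - 554 = -554 + L + Z$)
$\sqrt{-307269 + B{\left(-328,W{\left(-6,I \right)} \right)}} = \sqrt{-307269 - \left(888 - \frac{1936}{81}\right)} = \sqrt{-307269 - \frac{69992}{81}} = \sqrt{- \frac{24958781}{81}} = \frac{i \sqrt{24958781}}{9}$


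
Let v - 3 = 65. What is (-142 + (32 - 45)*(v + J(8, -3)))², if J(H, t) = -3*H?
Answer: 509796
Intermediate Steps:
v = 68 (v = 3 + 65 = 68)
(-142 + (32 - 45)*(v + J(8, -3)))² = (-142 + (32 - 45)*(68 - 3*8))² = (-142 - 13*(68 - 24))² = (-142 - 13*44)² = (-142 - 572)² = (-714)² = 509796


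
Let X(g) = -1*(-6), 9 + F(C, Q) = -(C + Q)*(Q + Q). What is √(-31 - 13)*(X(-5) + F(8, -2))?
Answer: 42*I*√11 ≈ 139.3*I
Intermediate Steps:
F(C, Q) = -9 - 2*Q*(C + Q) (F(C, Q) = -9 - (C + Q)*(Q + Q) = -9 - (C + Q)*2*Q = -9 - 2*Q*(C + Q))
X(g) = 6
√(-31 - 13)*(X(-5) + F(8, -2)) = √(-31 - 13)*(6 + (-9 - 2*(-2)² - 2*8*(-2))) = √(-44)*(6 + (-9 - 2*4 + 32)) = (2*I*√11)*(6 + (-9 - 8 + 32)) = (2*I*√11)*(6 + 15) = (2*I*√11)*21 = 42*I*√11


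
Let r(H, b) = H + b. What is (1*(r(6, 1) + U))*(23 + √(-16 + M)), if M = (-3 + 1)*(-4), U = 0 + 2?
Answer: 207 + 18*I*√2 ≈ 207.0 + 25.456*I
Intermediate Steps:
U = 2
M = 8 (M = -2*(-4) = 8)
(1*(r(6, 1) + U))*(23 + √(-16 + M)) = (1*((6 + 1) + 2))*(23 + √(-16 + 8)) = (1*(7 + 2))*(23 + √(-8)) = (1*9)*(23 + 2*I*√2) = 9*(23 + 2*I*√2) = 207 + 18*I*√2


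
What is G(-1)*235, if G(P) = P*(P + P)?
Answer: 470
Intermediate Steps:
G(P) = 2*P² (G(P) = P*(2*P) = 2*P²)
G(-1)*235 = (2*(-1)²)*235 = (2*1)*235 = 2*235 = 470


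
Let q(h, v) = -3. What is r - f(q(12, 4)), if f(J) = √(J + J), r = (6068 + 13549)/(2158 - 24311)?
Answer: -19617/22153 - I*√6 ≈ -0.88552 - 2.4495*I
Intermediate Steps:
r = -19617/22153 (r = 19617/(-22153) = 19617*(-1/22153) = -19617/22153 ≈ -0.88552)
f(J) = √2*√J (f(J) = √(2*J) = √2*√J)
r - f(q(12, 4)) = -19617/22153 - √2*√(-3) = -19617/22153 - √2*I*√3 = -19617/22153 - I*√6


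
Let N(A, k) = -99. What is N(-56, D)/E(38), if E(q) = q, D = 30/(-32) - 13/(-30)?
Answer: -99/38 ≈ -2.6053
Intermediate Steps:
D = -121/240 (D = 30*(-1/32) - 13*(-1/30) = -15/16 + 13/30 = -121/240 ≈ -0.50417)
N(-56, D)/E(38) = -99/38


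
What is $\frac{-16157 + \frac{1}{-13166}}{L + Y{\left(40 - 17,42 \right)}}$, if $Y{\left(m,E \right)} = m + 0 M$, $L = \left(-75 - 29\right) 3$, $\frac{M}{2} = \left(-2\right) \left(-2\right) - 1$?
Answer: $\frac{212723063}{3804974} \approx 55.907$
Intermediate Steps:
$M = 6$ ($M = 2 \left(\left(-2\right) \left(-2\right) - 1\right) = 2 \left(4 - 1\right) = 2 \cdot 3 = 6$)
$L = -312$ ($L = \left(-104\right) 3 = -312$)
$Y{\left(m,E \right)} = m$ ($Y{\left(m,E \right)} = m + 0 \cdot 6 = m + 0 = m$)
$\frac{-16157 + \frac{1}{-13166}}{L + Y{\left(40 - 17,42 \right)}} = \frac{-16157 + \frac{1}{-13166}}{-312 + \left(40 - 17\right)} = \frac{-16157 - \frac{1}{13166}}{-312 + \left(40 - 17\right)} = - \frac{212723063}{13166 \left(-312 + 23\right)} = - \frac{212723063}{13166 \left(-289\right)} = \left(- \frac{212723063}{13166}\right) \left(- \frac{1}{289}\right) = \frac{212723063}{3804974}$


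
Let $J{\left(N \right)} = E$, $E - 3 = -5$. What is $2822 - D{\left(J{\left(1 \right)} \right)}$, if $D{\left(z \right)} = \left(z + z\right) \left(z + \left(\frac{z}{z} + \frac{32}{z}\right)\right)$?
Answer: $2754$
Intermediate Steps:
$E = -2$ ($E = 3 - 5 = -2$)
$J{\left(N \right)} = -2$
$D{\left(z \right)} = 2 z \left(1 + z + \frac{32}{z}\right)$ ($D{\left(z \right)} = 2 z \left(z + \left(1 + \frac{32}{z}\right)\right) = 2 z \left(1 + z + \frac{32}{z}\right)$)
$2822 - D{\left(J{\left(1 \right)} \right)} = 2822 - \left(64 + 2 \left(-2\right) + 2 \left(-2\right)^{2}\right) = 2822 - \left(64 - 4 + 2 \cdot 4\right) = 2822 - \left(64 - 4 + 8\right) = 2822 - 68 = 2754$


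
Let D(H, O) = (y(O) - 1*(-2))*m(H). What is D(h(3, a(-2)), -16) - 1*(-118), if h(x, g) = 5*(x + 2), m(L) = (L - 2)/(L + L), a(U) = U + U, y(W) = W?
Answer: 2789/25 ≈ 111.56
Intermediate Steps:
a(U) = 2*U
m(L) = (-2 + L)/(2*L) (m(L) = (-2 + L)/((2*L)) = (-2 + L)*(1/(2*L)) = (-2 + L)/(2*L))
h(x, g) = 10 + 5*x (h(x, g) = 5*(2 + x) = 10 + 5*x)
D(H, O) = (-2 + H)*(2 + O)/(2*H) (D(H, O) = (O - 1*(-2))*((-2 + H)/(2*H)) = (O + 2)*((-2 + H)/(2*H)) = (2 + O)*((-2 + H)/(2*H)) = (-2 + H)*(2 + O)/(2*H))
D(h(3, a(-2)), -16) - 1*(-118) = (-2 + (10 + 5*3))*(2 - 16)/(2*(10 + 5*3)) - 1*(-118) = (1/2)*(-2 + (10 + 15))*(-14)/(10 + 15) + 118 = (1/2)*(-2 + 25)*(-14)/25 + 118 = (1/2)*(1/25)*23*(-14) + 118 = -161/25 + 118 = 2789/25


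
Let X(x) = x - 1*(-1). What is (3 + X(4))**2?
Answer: 64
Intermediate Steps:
X(x) = 1 + x (X(x) = x + 1 = 1 + x)
(3 + X(4))**2 = (3 + (1 + 4))**2 = (3 + 5)**2 = 8**2 = 64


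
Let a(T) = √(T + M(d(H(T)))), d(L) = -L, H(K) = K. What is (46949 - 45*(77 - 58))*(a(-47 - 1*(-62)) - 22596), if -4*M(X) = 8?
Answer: -1041540024 + 46094*√13 ≈ -1.0414e+9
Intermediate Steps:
M(X) = -2 (M(X) = -¼*8 = -2)
a(T) = √(-2 + T) (a(T) = √(T - 2) = √(-2 + T))
(46949 - 45*(77 - 58))*(a(-47 - 1*(-62)) - 22596) = (46949 - 45*(77 - 58))*(√(-2 + (-47 - 1*(-62))) - 22596) = (46949 - 45*19)*(√(-2 + (-47 + 62)) - 22596) = (46949 - 855)*(√(-2 + 15) - 22596) = 46094*(√13 - 22596) = 46094*(-22596 + √13) = -1041540024 + 46094*√13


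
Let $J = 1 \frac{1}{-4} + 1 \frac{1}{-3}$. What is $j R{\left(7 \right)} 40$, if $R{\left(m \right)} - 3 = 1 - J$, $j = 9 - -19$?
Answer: $\frac{15400}{3} \approx 5133.3$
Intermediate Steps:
$j = 28$ ($j = 9 + 19 = 28$)
$J = - \frac{7}{12}$ ($J = 1 \left(- \frac{1}{4}\right) + 1 \left(- \frac{1}{3}\right) = - \frac{1}{4} - \frac{1}{3} = - \frac{7}{12} \approx -0.58333$)
$R{\left(m \right)} = \frac{55}{12}$ ($R{\left(m \right)} = 3 + \left(1 - - \frac{7}{12}\right) = 3 + \left(1 + \frac{7}{12}\right) = 3 + \frac{19}{12} = \frac{55}{12}$)
$j R{\left(7 \right)} 40 = 28 \cdot \frac{55}{12} \cdot 40 = \frac{385}{3} \cdot 40 = \frac{15400}{3}$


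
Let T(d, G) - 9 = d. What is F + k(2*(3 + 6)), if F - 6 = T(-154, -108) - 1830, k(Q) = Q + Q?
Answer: -1933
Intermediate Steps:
T(d, G) = 9 + d
k(Q) = 2*Q
F = -1969 (F = 6 + ((9 - 154) - 1830) = 6 + (-145 - 1830) = 6 - 1975 = -1969)
F + k(2*(3 + 6)) = -1969 + 2*(2*(3 + 6)) = -1969 + 2*(2*9) = -1969 + 2*18 = -1969 + 36 = -1933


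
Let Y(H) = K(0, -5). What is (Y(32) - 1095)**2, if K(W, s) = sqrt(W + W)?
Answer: 1199025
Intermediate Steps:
K(W, s) = sqrt(2)*sqrt(W) (K(W, s) = sqrt(2*W) = sqrt(2)*sqrt(W))
Y(H) = 0 (Y(H) = sqrt(2)*sqrt(0) = sqrt(2)*0 = 0)
(Y(32) - 1095)**2 = (0 - 1095)**2 = (-1095)**2 = 1199025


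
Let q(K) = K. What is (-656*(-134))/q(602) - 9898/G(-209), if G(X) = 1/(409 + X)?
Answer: -595815648/301 ≈ -1.9795e+6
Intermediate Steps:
(-656*(-134))/q(602) - 9898/G(-209) = -656*(-134)/602 - 9898/(1/(409 - 209)) = 87904*(1/602) - 9898/(1/200) = 43952/301 - 9898/1/200 = 43952/301 - 9898*200 = 43952/301 - 1979600 = -595815648/301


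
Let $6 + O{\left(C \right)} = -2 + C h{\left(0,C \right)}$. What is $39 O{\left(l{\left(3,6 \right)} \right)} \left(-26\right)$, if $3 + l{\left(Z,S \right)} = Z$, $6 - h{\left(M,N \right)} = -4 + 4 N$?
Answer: $8112$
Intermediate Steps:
$h{\left(M,N \right)} = 10 - 4 N$ ($h{\left(M,N \right)} = 6 - \left(-4 + 4 N\right) = 10 - 4 N$)
$l{\left(Z,S \right)} = -3 + Z$
$O{\left(C \right)} = -8 + C \left(10 - 4 C\right)$ ($O{\left(C \right)} = -6 + \left(-2 + C \left(10 - 4 C\right)\right) = -8 + C \left(10 - 4 C\right)$)
$39 O{\left(l{\left(3,6 \right)} \right)} \left(-26\right) = 39 \left(-8 - 4 \left(-3 + 3\right)^{2} + 10 \left(-3 + 3\right)\right) \left(-26\right) = 39 \left(-8 - 4 \cdot 0^{2} + 10 \cdot 0\right) \left(-26\right) = 39 \left(-8 - 0 + 0\right) \left(-26\right) = 39 \left(-8 + 0 + 0\right) \left(-26\right) = 39 \left(-8\right) \left(-26\right) = \left(-312\right) \left(-26\right) = 8112$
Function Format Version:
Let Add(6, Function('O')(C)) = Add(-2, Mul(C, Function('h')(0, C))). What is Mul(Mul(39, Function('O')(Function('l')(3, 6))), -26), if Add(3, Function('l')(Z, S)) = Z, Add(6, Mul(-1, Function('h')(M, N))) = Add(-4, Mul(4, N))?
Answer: 8112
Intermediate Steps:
Function('h')(M, N) = Add(10, Mul(-4, N)) (Function('h')(M, N) = Add(6, Mul(-1, Add(-4, Mul(4, N)))) = Add(6, Add(4, Mul(-4, N))) = Add(10, Mul(-4, N)))
Function('l')(Z, S) = Add(-3, Z)
Function('O')(C) = Add(-8, Mul(C, Add(10, Mul(-4, C)))) (Function('O')(C) = Add(-6, Add(-2, Mul(C, Add(10, Mul(-4, C))))) = Add(-8, Mul(C, Add(10, Mul(-4, C)))))
Mul(Mul(39, Function('O')(Function('l')(3, 6))), -26) = Mul(Mul(39, Add(-8, Mul(-4, Pow(Add(-3, 3), 2)), Mul(10, Add(-3, 3)))), -26) = Mul(Mul(39, Add(-8, Mul(-4, Pow(0, 2)), Mul(10, 0))), -26) = Mul(Mul(39, Add(-8, Mul(-4, 0), 0)), -26) = Mul(Mul(39, Add(-8, 0, 0)), -26) = Mul(Mul(39, -8), -26) = Mul(-312, -26) = 8112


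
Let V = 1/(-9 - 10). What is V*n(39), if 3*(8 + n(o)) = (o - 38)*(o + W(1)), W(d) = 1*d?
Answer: -16/57 ≈ -0.28070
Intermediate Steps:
W(d) = d
n(o) = -8 + (1 + o)*(-38 + o)/3 (n(o) = -8 + ((o - 38)*(o + 1))/3 = -8 + ((-38 + o)*(1 + o))/3 = -8 + ((1 + o)*(-38 + o))/3 = -8 + (1 + o)*(-38 + o)/3)
V = -1/19 (V = 1/(-19) = -1/19 ≈ -0.052632)
V*n(39) = -(-62/3 - 37/3*39 + (⅓)*39²)/19 = -(-62/3 - 481 + (⅓)*1521)/19 = -(-62/3 - 481 + 507)/19 = -1/19*16/3 = -16/57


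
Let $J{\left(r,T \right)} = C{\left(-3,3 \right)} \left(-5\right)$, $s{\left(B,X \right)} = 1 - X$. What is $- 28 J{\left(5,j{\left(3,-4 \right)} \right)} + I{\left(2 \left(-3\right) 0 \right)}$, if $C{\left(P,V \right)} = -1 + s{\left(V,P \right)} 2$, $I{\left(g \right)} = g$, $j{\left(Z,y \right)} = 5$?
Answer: $980$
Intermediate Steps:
$C{\left(P,V \right)} = 1 - 2 P$ ($C{\left(P,V \right)} = -1 + \left(1 - P\right) 2 = -1 - \left(-2 + 2 P\right) = 1 - 2 P$)
$J{\left(r,T \right)} = -35$ ($J{\left(r,T \right)} = \left(1 - -6\right) \left(-5\right) = \left(1 + 6\right) \left(-5\right) = 7 \left(-5\right) = -35$)
$- 28 J{\left(5,j{\left(3,-4 \right)} \right)} + I{\left(2 \left(-3\right) 0 \right)} = \left(-28\right) \left(-35\right) + 2 \left(-3\right) 0 = 980 - 0 = 980 + 0 = 980$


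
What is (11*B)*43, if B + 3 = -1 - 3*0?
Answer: -1892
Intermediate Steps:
B = -4 (B = -3 + (-1 - 3*0) = -3 + (-1 + 0) = -3 - 1 = -4)
(11*B)*43 = (11*(-4))*43 = -44*43 = -1892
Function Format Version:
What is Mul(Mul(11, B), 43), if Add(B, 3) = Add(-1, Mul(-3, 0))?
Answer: -1892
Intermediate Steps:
B = -4 (B = Add(-3, Add(-1, Mul(-3, 0))) = Add(-3, Add(-1, 0)) = Add(-3, -1) = -4)
Mul(Mul(11, B), 43) = Mul(Mul(11, -4), 43) = Mul(-44, 43) = -1892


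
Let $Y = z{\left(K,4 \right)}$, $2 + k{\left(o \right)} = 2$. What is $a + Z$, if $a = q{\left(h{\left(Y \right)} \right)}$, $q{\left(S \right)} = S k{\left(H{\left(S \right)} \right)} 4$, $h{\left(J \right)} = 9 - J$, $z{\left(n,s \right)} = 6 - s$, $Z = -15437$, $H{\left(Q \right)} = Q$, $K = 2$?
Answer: $-15437$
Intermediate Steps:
$k{\left(o \right)} = 0$ ($k{\left(o \right)} = -2 + 2 = 0$)
$Y = 2$ ($Y = 6 - 4 = 2$)
$q{\left(S \right)} = 0$ ($q{\left(S \right)} = S 0 \cdot 4 = 0 \cdot 4 = 0$)
$a = 0$
$a + Z = 0 - 15437 = -15437$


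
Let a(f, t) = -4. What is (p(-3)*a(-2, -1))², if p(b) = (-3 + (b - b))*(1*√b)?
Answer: -432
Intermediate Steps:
p(b) = -3*√b (p(b) = (-3 + 0)*√b = -3*√b)
(p(-3)*a(-2, -1))² = (-3*I*√3*(-4))² = (12*I*√3)² = -432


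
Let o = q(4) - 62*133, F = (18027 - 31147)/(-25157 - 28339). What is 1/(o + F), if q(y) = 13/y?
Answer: -26748/220470517 ≈ -0.00012132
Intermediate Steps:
F = 1640/6687 (F = -13120/(-53496) = -13120*(-1/53496) = 1640/6687 ≈ 0.24525)
o = -32971/4 (o = 13/4 - 62*133 = 13*(1/4) - 8246 = 13/4 - 8246 = -32971/4 ≈ -8242.8)
1/(o + F) = 1/(-32971/4 + 1640/6687) = 1/(-220470517/26748) = -26748/220470517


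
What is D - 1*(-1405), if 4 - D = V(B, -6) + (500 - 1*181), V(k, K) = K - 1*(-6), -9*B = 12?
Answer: 1090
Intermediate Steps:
B = -4/3 (B = -⅑*12 = -4/3 ≈ -1.3333)
V(k, K) = 6 + K (V(k, K) = K + 6 = 6 + K)
D = -315 (D = 4 - ((6 - 6) + (500 - 1*181)) = 4 - (0 + (500 - 181)) = 4 - (0 + 319) = 4 - 1*319 = 4 - 319 = -315)
D - 1*(-1405) = -315 - 1*(-1405) = -315 + 1405 = 1090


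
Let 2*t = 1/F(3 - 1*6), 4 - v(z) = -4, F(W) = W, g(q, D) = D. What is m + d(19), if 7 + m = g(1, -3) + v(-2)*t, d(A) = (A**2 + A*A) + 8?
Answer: 2156/3 ≈ 718.67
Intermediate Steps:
d(A) = 8 + 2*A**2 (d(A) = (A**2 + A**2) + 8 = 2*A**2 + 8 = 8 + 2*A**2)
v(z) = 8 (v(z) = 4 - 1*(-4) = 4 + 4 = 8)
t = -1/6 (t = 1/(2*(3 - 1*6)) = 1/(2*(3 - 6)) = (1/2)/(-3) = (1/2)*(-1/3) = -1/6 ≈ -0.16667)
m = -34/3 (m = -7 + (-3 + 8*(-1/6)) = -7 + (-3 - 4/3) = -7 - 13/3 = -34/3 ≈ -11.333)
m + d(19) = -34/3 + (8 + 2*19**2) = -34/3 + (8 + 2*361) = -34/3 + (8 + 722) = -34/3 + 730 = 2156/3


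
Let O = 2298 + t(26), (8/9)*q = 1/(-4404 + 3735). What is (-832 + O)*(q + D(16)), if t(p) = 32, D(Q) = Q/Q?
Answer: 1333969/892 ≈ 1495.5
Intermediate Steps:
D(Q) = 1
q = -3/1784 (q = 9/(8*(-4404 + 3735)) = (9/8)/(-669) = (9/8)*(-1/669) = -3/1784 ≈ -0.0016816)
O = 2330 (O = 2298 + 32 = 2330)
(-832 + O)*(q + D(16)) = (-832 + 2330)*(-3/1784 + 1) = 1498*(1781/1784) = 1333969/892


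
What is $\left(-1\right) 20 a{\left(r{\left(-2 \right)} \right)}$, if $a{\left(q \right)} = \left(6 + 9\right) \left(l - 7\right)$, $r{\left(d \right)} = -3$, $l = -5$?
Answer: $3600$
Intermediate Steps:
$a{\left(q \right)} = -180$ ($a{\left(q \right)} = \left(6 + 9\right) \left(-5 - 7\right) = 15 \left(-12\right) = -180$)
$\left(-1\right) 20 a{\left(r{\left(-2 \right)} \right)} = \left(-1\right) 20 \left(-180\right) = \left(-20\right) \left(-180\right) = 3600$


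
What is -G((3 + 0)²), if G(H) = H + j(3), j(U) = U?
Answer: -12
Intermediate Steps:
G(H) = 3 + H (G(H) = H + 3 = 3 + H)
-G((3 + 0)²) = -(3 + (3 + 0)²) = -(3 + 3²) = -(3 + 9) = -1*12 = -12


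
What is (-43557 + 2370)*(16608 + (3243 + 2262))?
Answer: -910768131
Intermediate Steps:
(-43557 + 2370)*(16608 + (3243 + 2262)) = -41187*(16608 + 5505) = -41187*22113 = -910768131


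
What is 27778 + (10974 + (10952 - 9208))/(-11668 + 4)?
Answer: 161994937/5832 ≈ 27777.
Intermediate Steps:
27778 + (10974 + (10952 - 9208))/(-11668 + 4) = 27778 + (10974 + 1744)/(-11664) = 27778 + 12718*(-1/11664) = 27778 - 6359/5832 = 161994937/5832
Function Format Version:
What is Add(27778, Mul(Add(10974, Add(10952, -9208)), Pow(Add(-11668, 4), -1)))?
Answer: Rational(161994937, 5832) ≈ 27777.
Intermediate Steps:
Add(27778, Mul(Add(10974, Add(10952, -9208)), Pow(Add(-11668, 4), -1))) = Add(27778, Mul(Add(10974, 1744), Pow(-11664, -1))) = Add(27778, Mul(12718, Rational(-1, 11664))) = Add(27778, Rational(-6359, 5832)) = Rational(161994937, 5832)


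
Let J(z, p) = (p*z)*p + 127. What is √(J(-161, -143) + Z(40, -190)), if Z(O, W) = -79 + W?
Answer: I*√3292431 ≈ 1814.5*I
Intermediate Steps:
J(z, p) = 127 + z*p² (J(z, p) = z*p² + 127 = 127 + z*p²)
√(J(-161, -143) + Z(40, -190)) = √((127 - 161*(-143)²) + (-79 - 190)) = √((127 - 161*20449) - 269) = √((127 - 3292289) - 269) = √(-3292162 - 269) = √(-3292431) = I*√3292431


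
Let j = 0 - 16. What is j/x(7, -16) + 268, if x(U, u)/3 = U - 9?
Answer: 812/3 ≈ 270.67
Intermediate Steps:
x(U, u) = -27 + 3*U (x(U, u) = 3*(U - 9) = 3*(-9 + U) = -27 + 3*U)
j = -16
j/x(7, -16) + 268 = -16/(-27 + 3*7) + 268 = -16/(-27 + 21) + 268 = -16/(-6) + 268 = -16*(-⅙) + 268 = 8/3 + 268 = 812/3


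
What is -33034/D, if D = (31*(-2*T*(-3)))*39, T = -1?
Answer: 16517/3627 ≈ 4.5539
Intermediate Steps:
D = -7254 (D = (31*(-2*(-1)*(-3)))*39 = (31*(2*(-3)))*39 = (31*(-6))*39 = -186*39 = -7254)
-33034/D = -33034/(-7254) = -33034*(-1/7254) = 16517/3627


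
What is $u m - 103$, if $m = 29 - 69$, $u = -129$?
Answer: $5057$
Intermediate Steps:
$m = -40$
$u m - 103 = \left(-129\right) \left(-40\right) - 103 = 5160 - 103 = 5057$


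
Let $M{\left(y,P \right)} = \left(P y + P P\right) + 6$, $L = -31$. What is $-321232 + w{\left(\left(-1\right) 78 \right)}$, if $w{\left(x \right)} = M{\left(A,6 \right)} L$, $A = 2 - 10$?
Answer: $-321046$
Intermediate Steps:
$A = -8$ ($A = 2 - 10 = -8$)
$M{\left(y,P \right)} = 6 + P^{2} + P y$ ($M{\left(y,P \right)} = \left(P y + P^{2}\right) + 6 = \left(P^{2} + P y\right) + 6 = 6 + P^{2} + P y$)
$w{\left(x \right)} = 186$ ($w{\left(x \right)} = \left(6 + 6^{2} + 6 \left(-8\right)\right) \left(-31\right) = \left(6 + 36 - 48\right) \left(-31\right) = \left(-6\right) \left(-31\right) = 186$)
$-321232 + w{\left(\left(-1\right) 78 \right)} = -321232 + 186 = -321046$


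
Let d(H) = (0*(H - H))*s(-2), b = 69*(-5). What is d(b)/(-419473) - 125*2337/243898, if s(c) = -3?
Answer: -292125/243898 ≈ -1.1977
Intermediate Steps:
b = -345
d(H) = 0 (d(H) = (0*(H - H))*(-3) = (0*0)*(-3) = 0*(-3) = 0)
d(b)/(-419473) - 125*2337/243898 = 0/(-419473) - 125*2337/243898 = 0*(-1/419473) - 292125*1/243898 = 0 - 292125/243898 = -292125/243898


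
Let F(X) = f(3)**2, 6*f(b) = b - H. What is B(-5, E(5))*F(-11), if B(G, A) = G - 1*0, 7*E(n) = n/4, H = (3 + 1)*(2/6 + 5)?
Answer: -15125/324 ≈ -46.682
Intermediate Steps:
H = 64/3 (H = 4*(2*(1/6) + 5) = 4*(1/3 + 5) = 4*(16/3) = 64/3 ≈ 21.333)
E(n) = n/28 (E(n) = (n/4)/7 = n/28)
f(b) = -32/9 + b/6 (f(b) = (b - 1*64/3)/6 = (b - 64/3)/6 = (-64/3 + b)/6 = -32/9 + b/6)
B(G, A) = G (B(G, A) = G + 0 = G)
F(X) = 3025/324 (F(X) = (-32/9 + (1/6)*3)**2 = (-32/9 + 1/2)**2 = (-55/18)**2 = 3025/324)
B(-5, E(5))*F(-11) = -5*3025/324 = -15125/324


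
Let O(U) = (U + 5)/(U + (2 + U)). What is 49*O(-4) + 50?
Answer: 251/6 ≈ 41.833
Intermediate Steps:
O(U) = (5 + U)/(2 + 2*U)
49*O(-4) + 50 = 49*((5 - 4)/(2*(1 - 4))) + 50 = 49*((½)*1/(-3)) + 50 = 49*((½)*(-⅓)*1) + 50 = 49*(-⅙) + 50 = -49/6 + 50 = 251/6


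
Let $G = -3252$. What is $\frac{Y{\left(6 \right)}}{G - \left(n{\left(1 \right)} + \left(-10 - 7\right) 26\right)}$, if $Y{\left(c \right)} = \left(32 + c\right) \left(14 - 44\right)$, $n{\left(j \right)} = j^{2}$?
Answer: $\frac{380}{937} \approx 0.40555$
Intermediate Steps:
$Y{\left(c \right)} = -960 - 30 c$ ($Y{\left(c \right)} = \left(32 + c\right) \left(-30\right) = -960 - 30 c$)
$\frac{Y{\left(6 \right)}}{G - \left(n{\left(1 \right)} + \left(-10 - 7\right) 26\right)} = \frac{-960 - 180}{-3252 - \left(1^{2} + \left(-10 - 7\right) 26\right)} = \frac{-960 - 180}{-3252 - \left(1 - 442\right)} = - \frac{1140}{-3252 - \left(1 - 442\right)} = - \frac{1140}{-3252 - -441} = - \frac{1140}{-3252 + 441} = - \frac{1140}{-2811} = \left(-1140\right) \left(- \frac{1}{2811}\right) = \frac{380}{937}$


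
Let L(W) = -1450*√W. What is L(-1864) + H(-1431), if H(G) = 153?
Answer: 153 - 2900*I*√466 ≈ 153.0 - 62602.0*I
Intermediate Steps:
L(-1864) + H(-1431) = -2900*I*√466 + 153 = 153 - 2900*I*√466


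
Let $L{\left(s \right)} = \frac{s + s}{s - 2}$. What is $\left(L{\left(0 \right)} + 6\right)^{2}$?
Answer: $36$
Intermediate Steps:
$L{\left(s \right)} = \frac{2 s}{-2 + s}$
$\left(L{\left(0 \right)} + 6\right)^{2} = \left(2 \cdot 0 \frac{1}{-2 + 0} + 6\right)^{2} = \left(2 \cdot 0 \frac{1}{-2} + 6\right)^{2} = \left(2 \cdot 0 \left(- \frac{1}{2}\right) + 6\right)^{2} = \left(0 + 6\right)^{2} = 6^{2} = 36$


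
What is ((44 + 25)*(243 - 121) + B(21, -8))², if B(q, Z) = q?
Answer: 71216721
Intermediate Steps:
((44 + 25)*(243 - 121) + B(21, -8))² = ((44 + 25)*(243 - 121) + 21)² = (69*122 + 21)² = (8418 + 21)² = 8439² = 71216721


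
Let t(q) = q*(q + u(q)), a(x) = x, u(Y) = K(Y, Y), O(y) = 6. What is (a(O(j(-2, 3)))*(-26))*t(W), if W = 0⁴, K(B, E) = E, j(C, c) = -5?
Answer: 0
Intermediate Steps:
u(Y) = Y
W = 0
t(q) = 2*q² (t(q) = q*(q + q) = q*(2*q) = 2*q²)
(a(O(j(-2, 3)))*(-26))*t(W) = (6*(-26))*(2*0²) = -312*0 = -156*0 = 0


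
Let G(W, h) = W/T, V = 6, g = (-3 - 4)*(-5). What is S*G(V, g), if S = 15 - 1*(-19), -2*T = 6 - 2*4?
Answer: 204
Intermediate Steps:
g = 35 (g = -7*(-5) = 35)
T = 1 (T = -(6 - 2*4)/2 = -(6 - 8)/2 = -1/2*(-2) = 1)
G(W, h) = W (G(W, h) = W/1 = W*1 = W)
S = 34 (S = 15 + 19 = 34)
S*G(V, g) = 34*6 = 204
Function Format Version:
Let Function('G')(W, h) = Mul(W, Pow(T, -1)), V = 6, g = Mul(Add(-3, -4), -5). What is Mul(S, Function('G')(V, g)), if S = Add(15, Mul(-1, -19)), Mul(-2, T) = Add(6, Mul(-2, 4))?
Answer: 204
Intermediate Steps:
g = 35 (g = Mul(-7, -5) = 35)
T = 1 (T = Mul(Rational(-1, 2), Add(6, Mul(-2, 4))) = Mul(Rational(-1, 2), Add(6, -8)) = Mul(Rational(-1, 2), -2) = 1)
Function('G')(W, h) = W (Function('G')(W, h) = Mul(W, Pow(1, -1)) = Mul(W, 1) = W)
S = 34 (S = Add(15, 19) = 34)
Mul(S, Function('G')(V, g)) = Mul(34, 6) = 204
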